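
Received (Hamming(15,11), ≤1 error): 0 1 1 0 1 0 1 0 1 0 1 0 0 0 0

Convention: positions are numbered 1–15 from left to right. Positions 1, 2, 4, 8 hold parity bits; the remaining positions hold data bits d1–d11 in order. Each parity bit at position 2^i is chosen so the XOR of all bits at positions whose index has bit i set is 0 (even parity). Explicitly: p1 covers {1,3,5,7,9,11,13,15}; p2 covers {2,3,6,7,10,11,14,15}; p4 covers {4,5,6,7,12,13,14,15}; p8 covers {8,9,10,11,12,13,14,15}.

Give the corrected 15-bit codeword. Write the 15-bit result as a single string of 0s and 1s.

s1 (pos 1,3,5,7,9,11,13,15): 0⊕1⊕1⊕1⊕1⊕1⊕0⊕0 = 1
s2 (pos 2,3,6,7,10,11,14,15): 1⊕1⊕0⊕1⊕0⊕1⊕0⊕0 = 0
s4 (pos 4,5,6,7,12,13,14,15): 0⊕1⊕0⊕1⊕0⊕0⊕0⊕0 = 0
s8 (pos 8,9,10,11,12,13,14,15): 0⊕1⊕0⊕1⊕0⊕0⊕0⊕0 = 0
Syndrome s8…s1 = 0001 → error at position 1.
Flip position 1: 011010101010000 → 111010101010000

111010101010000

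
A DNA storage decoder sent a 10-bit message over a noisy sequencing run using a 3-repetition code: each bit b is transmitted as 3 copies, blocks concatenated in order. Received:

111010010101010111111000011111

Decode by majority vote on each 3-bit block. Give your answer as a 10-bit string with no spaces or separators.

Block 1 (111): 3 ones → 1
Block 2 (010): 1 one → 0
Block 3 (010): 1 one → 0
Block 4 (101): 2 ones → 1
Block 5 (010): 1 one → 0
Block 6 (111): 3 ones → 1
Block 7 (111): 3 ones → 1
Block 8 (000): 0 ones → 0
Block 9 (011): 2 ones → 1
Block 10 (111): 3 ones → 1

1001011011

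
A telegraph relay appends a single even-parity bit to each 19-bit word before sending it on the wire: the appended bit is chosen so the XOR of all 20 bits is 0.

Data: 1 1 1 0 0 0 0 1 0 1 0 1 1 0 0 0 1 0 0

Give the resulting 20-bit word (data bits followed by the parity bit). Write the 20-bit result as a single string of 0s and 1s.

XOR of the 19 data bits: 1⊕1⊕1⊕0⊕0⊕0⊕0⊕1⊕0⊕1⊕0⊕1⊕1⊕0⊕0⊕0⊕1⊕0⊕0 = 0
Parity bit = 0 (so all 20 bits XOR to 0).

11100001010110001000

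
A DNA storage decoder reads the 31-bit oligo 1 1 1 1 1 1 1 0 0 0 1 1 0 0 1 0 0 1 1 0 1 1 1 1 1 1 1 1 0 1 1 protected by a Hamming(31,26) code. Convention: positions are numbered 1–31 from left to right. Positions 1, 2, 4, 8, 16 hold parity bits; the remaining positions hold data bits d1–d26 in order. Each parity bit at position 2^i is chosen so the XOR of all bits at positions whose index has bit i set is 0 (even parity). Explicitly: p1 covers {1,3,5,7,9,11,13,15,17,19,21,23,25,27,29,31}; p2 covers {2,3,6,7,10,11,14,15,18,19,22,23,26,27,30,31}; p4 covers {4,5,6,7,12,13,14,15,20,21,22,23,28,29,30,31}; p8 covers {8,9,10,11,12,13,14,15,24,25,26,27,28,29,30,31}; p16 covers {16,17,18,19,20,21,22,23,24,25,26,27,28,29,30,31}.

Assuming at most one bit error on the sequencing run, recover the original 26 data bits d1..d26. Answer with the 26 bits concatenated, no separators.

s1 (pos 1,3,5,7,9,11,13,15,17,19,21,23,25,27,29,31): 1⊕1⊕1⊕1⊕0⊕1⊕0⊕1⊕0⊕1⊕1⊕1⊕1⊕1⊕0⊕1 = 0
s2 (pos 2,3,6,7,10,11,14,15,18,19,22,23,26,27,30,31): 1⊕1⊕1⊕1⊕0⊕1⊕0⊕1⊕1⊕1⊕1⊕1⊕1⊕1⊕1⊕1 = 0
s4 (pos 4,5,6,7,12,13,14,15,20,21,22,23,28,29,30,31): 1⊕1⊕1⊕1⊕1⊕0⊕0⊕1⊕0⊕1⊕1⊕1⊕1⊕0⊕1⊕1 = 0
s8 (pos 8,9,10,11,12,13,14,15,24,25,26,27,28,29,30,31): 0⊕0⊕0⊕1⊕1⊕0⊕0⊕1⊕1⊕1⊕1⊕1⊕1⊕0⊕1⊕1 = 0
s16 (pos 16,17,18,19,20,21,22,23,24,25,26,27,28,29,30,31): 0⊕0⊕1⊕1⊕0⊕1⊕1⊕1⊕1⊕1⊕1⊕1⊕1⊕0⊕1⊕1 = 0
Syndrome s16…s1 = 00000 → no error.
Read data bits from positions 3,5,6,7,9,10,11,12,13,14,15,17,18,19,20,21,22,23,24,25,26,27,28,29,30,31: 11110011001011011111111011

11110011001011011111111011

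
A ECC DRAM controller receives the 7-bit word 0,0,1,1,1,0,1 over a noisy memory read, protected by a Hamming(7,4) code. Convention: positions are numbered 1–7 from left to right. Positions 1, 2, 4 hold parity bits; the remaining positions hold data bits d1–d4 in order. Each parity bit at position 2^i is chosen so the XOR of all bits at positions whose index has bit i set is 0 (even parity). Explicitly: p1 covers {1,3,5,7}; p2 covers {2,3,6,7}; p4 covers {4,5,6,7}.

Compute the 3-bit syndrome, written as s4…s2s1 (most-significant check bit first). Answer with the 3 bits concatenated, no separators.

s1 (pos 1,3,5,7): 0⊕1⊕1⊕1 = 1
s2 (pos 2,3,6,7): 0⊕1⊕0⊕1 = 0
s4 (pos 4,5,6,7): 1⊕1⊕0⊕1 = 1
Syndrome s4…s1 = 101 → error at position 5.

101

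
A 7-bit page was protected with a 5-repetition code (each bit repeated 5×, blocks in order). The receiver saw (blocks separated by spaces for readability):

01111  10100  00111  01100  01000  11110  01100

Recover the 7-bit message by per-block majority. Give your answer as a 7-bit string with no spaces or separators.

Block 1 (01111): 4 ones → 1
Block 2 (10100): 2 ones → 0
Block 3 (00111): 3 ones → 1
Block 4 (01100): 2 ones → 0
Block 5 (01000): 1 one → 0
Block 6 (11110): 4 ones → 1
Block 7 (01100): 2 ones → 0

1010010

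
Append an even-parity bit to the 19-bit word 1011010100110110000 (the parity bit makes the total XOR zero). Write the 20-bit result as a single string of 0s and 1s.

XOR of the 19 data bits: 1⊕0⊕1⊕1⊕0⊕1⊕0⊕1⊕0⊕0⊕1⊕1⊕0⊕1⊕1⊕0⊕0⊕0⊕0 = 1
Parity bit = 1 (so all 20 bits XOR to 0).

10110101001101100001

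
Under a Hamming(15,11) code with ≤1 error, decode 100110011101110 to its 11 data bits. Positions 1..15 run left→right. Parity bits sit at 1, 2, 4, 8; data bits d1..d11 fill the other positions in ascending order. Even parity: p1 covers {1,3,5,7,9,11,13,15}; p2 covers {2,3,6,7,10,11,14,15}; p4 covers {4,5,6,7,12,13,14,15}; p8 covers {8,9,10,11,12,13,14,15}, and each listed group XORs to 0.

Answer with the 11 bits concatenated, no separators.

01001101110

s1 (pos 1,3,5,7,9,11,13,15): 1⊕0⊕1⊕0⊕1⊕0⊕1⊕0 = 0
s2 (pos 2,3,6,7,10,11,14,15): 0⊕0⊕0⊕0⊕1⊕0⊕1⊕0 = 0
s4 (pos 4,5,6,7,12,13,14,15): 1⊕1⊕0⊕0⊕1⊕1⊕1⊕0 = 1
s8 (pos 8,9,10,11,12,13,14,15): 1⊕1⊕1⊕0⊕1⊕1⊕1⊕0 = 0
Syndrome s8…s1 = 0100 → error at position 4.
Flip position 4: 100110011101110 → 100010011101110
Read data bits from positions 3,5,6,7,9,10,11,12,13,14,15: 01001101110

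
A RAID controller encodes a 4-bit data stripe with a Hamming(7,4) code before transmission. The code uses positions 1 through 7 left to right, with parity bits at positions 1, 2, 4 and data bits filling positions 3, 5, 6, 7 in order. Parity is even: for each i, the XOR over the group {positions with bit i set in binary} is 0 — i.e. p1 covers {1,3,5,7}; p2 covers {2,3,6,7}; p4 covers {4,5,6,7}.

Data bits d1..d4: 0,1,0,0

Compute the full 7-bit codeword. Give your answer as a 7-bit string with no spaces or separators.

1001100

Place data at non-parity positions: p1 p2 0 p4 1 0 0
p1 (pos 1,3,5,7): XOR of data positions = 0⊕1⊕0 = 1
p2 (pos 2,3,6,7): XOR of data positions = 0⊕0⊕0 = 0
p4 (pos 4,5,6,7): XOR of data positions = 1⊕0⊕0 = 1
Codeword: 1001100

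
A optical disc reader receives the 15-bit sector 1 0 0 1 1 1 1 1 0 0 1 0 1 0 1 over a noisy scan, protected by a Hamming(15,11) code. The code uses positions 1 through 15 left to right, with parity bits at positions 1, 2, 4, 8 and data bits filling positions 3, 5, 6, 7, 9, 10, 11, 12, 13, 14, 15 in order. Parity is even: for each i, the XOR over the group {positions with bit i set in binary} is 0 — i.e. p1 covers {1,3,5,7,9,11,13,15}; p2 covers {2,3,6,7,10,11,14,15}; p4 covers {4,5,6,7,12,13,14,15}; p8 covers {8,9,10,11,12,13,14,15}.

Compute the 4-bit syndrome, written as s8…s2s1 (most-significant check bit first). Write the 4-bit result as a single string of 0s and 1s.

s1 (pos 1,3,5,7,9,11,13,15): 1⊕0⊕1⊕1⊕0⊕1⊕1⊕1 = 0
s2 (pos 2,3,6,7,10,11,14,15): 0⊕0⊕1⊕1⊕0⊕1⊕0⊕1 = 0
s4 (pos 4,5,6,7,12,13,14,15): 1⊕1⊕1⊕1⊕0⊕1⊕0⊕1 = 0
s8 (pos 8,9,10,11,12,13,14,15): 1⊕0⊕0⊕1⊕0⊕1⊕0⊕1 = 0
Syndrome s8…s1 = 0000 → no error.

0000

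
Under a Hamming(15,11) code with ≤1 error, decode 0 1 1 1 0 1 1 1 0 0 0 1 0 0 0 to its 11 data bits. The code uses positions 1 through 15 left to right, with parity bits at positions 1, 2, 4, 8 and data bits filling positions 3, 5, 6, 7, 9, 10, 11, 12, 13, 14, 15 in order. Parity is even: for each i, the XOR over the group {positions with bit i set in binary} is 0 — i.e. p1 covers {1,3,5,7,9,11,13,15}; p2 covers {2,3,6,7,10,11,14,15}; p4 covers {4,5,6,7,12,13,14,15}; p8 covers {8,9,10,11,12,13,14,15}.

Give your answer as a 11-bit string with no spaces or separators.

s1 (pos 1,3,5,7,9,11,13,15): 0⊕1⊕0⊕1⊕0⊕0⊕0⊕0 = 0
s2 (pos 2,3,6,7,10,11,14,15): 1⊕1⊕1⊕1⊕0⊕0⊕0⊕0 = 0
s4 (pos 4,5,6,7,12,13,14,15): 1⊕0⊕1⊕1⊕1⊕0⊕0⊕0 = 0
s8 (pos 8,9,10,11,12,13,14,15): 1⊕0⊕0⊕0⊕1⊕0⊕0⊕0 = 0
Syndrome s8…s1 = 0000 → no error.
Read data bits from positions 3,5,6,7,9,10,11,12,13,14,15: 10110001000

10110001000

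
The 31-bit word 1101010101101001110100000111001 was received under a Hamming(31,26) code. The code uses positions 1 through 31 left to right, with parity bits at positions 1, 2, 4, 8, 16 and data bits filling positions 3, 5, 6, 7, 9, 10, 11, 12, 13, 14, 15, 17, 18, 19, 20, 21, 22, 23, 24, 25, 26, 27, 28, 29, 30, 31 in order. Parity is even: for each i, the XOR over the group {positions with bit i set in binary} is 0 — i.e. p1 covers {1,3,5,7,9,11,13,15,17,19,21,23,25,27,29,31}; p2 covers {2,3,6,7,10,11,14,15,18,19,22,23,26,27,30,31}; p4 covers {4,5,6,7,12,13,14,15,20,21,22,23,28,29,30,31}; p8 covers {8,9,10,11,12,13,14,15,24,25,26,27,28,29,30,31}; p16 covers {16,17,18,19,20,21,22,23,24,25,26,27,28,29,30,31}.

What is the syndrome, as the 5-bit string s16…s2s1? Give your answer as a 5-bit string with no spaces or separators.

00000

s1 (pos 1,3,5,7,9,11,13,15,17,19,21,23,25,27,29,31): 1⊕0⊕0⊕0⊕0⊕1⊕1⊕0⊕1⊕0⊕0⊕0⊕0⊕1⊕0⊕1 = 0
s2 (pos 2,3,6,7,10,11,14,15,18,19,22,23,26,27,30,31): 1⊕0⊕1⊕0⊕1⊕1⊕0⊕0⊕1⊕0⊕0⊕0⊕1⊕1⊕0⊕1 = 0
s4 (pos 4,5,6,7,12,13,14,15,20,21,22,23,28,29,30,31): 1⊕0⊕1⊕0⊕0⊕1⊕0⊕0⊕1⊕0⊕0⊕0⊕1⊕0⊕0⊕1 = 0
s8 (pos 8,9,10,11,12,13,14,15,24,25,26,27,28,29,30,31): 1⊕0⊕1⊕1⊕0⊕1⊕0⊕0⊕0⊕0⊕1⊕1⊕1⊕0⊕0⊕1 = 0
s16 (pos 16,17,18,19,20,21,22,23,24,25,26,27,28,29,30,31): 1⊕1⊕1⊕0⊕1⊕0⊕0⊕0⊕0⊕0⊕1⊕1⊕1⊕0⊕0⊕1 = 0
Syndrome s16…s1 = 00000 → no error.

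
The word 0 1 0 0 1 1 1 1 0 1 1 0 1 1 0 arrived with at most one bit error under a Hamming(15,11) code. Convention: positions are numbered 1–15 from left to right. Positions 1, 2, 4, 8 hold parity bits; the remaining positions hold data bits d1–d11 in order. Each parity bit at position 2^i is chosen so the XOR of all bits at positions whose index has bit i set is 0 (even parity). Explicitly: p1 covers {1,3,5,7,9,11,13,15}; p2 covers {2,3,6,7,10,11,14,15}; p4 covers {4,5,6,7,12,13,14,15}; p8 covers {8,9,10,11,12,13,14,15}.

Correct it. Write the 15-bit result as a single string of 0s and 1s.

010011110111110

s1 (pos 1,3,5,7,9,11,13,15): 0⊕0⊕1⊕1⊕0⊕1⊕1⊕0 = 0
s2 (pos 2,3,6,7,10,11,14,15): 1⊕0⊕1⊕1⊕1⊕1⊕1⊕0 = 0
s4 (pos 4,5,6,7,12,13,14,15): 0⊕1⊕1⊕1⊕0⊕1⊕1⊕0 = 1
s8 (pos 8,9,10,11,12,13,14,15): 1⊕0⊕1⊕1⊕0⊕1⊕1⊕0 = 1
Syndrome s8…s1 = 1100 → error at position 12.
Flip position 12: 010011110110110 → 010011110111110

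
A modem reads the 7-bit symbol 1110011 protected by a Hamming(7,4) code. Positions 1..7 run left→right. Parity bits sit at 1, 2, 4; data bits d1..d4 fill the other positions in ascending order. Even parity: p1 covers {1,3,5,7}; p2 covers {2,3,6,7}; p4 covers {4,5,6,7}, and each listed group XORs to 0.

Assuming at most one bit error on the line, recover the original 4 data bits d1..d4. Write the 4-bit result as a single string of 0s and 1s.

s1 (pos 1,3,5,7): 1⊕1⊕0⊕1 = 1
s2 (pos 2,3,6,7): 1⊕1⊕1⊕1 = 0
s4 (pos 4,5,6,7): 0⊕0⊕1⊕1 = 0
Syndrome s4…s1 = 001 → error at position 1.
Flip position 1: 1110011 → 0110011
Read data bits from positions 3,5,6,7: 1011

1011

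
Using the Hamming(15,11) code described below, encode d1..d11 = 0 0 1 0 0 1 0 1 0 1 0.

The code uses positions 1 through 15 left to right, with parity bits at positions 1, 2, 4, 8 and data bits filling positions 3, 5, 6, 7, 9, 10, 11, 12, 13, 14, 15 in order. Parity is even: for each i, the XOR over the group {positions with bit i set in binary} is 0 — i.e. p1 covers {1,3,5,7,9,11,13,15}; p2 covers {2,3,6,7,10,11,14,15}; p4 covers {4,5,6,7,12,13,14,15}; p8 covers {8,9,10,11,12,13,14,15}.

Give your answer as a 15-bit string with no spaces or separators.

010101010101010

Place data at non-parity positions: p1 p2 0 p4 0 1 0 p8 0 1 0 1 0 1 0
p1 (pos 1,3,5,7,9,11,13,15): XOR of data positions = 0⊕0⊕0⊕0⊕0⊕0⊕0 = 0
p2 (pos 2,3,6,7,10,11,14,15): XOR of data positions = 0⊕1⊕0⊕1⊕0⊕1⊕0 = 1
p4 (pos 4,5,6,7,12,13,14,15): XOR of data positions = 0⊕1⊕0⊕1⊕0⊕1⊕0 = 1
p8 (pos 8,9,10,11,12,13,14,15): XOR of data positions = 0⊕1⊕0⊕1⊕0⊕1⊕0 = 1
Codeword: 010101010101010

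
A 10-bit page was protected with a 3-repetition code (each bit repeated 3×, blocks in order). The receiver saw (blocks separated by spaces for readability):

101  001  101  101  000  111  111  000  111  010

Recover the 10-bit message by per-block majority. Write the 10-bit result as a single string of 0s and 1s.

1011011010

Block 1 (101): 2 ones → 1
Block 2 (001): 1 one → 0
Block 3 (101): 2 ones → 1
Block 4 (101): 2 ones → 1
Block 5 (000): 0 ones → 0
Block 6 (111): 3 ones → 1
Block 7 (111): 3 ones → 1
Block 8 (000): 0 ones → 0
Block 9 (111): 3 ones → 1
Block 10 (010): 1 one → 0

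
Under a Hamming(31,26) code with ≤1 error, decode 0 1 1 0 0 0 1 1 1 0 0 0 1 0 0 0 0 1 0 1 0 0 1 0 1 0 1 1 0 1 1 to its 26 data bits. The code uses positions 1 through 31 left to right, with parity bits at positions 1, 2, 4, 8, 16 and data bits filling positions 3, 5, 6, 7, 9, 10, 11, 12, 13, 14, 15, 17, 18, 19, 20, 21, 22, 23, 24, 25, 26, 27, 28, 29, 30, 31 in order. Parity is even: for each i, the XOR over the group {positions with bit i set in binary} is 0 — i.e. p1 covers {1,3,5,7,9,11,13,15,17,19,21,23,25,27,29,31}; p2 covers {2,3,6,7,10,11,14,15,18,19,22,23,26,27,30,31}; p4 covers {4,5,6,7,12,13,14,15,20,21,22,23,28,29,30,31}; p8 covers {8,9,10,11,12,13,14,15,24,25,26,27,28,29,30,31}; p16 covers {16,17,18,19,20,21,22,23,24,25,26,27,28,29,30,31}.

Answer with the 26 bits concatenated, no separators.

10011000100010100101011011

s1 (pos 1,3,5,7,9,11,13,15,17,19,21,23,25,27,29,31): 0⊕1⊕0⊕1⊕1⊕0⊕1⊕0⊕0⊕0⊕0⊕1⊕1⊕1⊕0⊕1 = 0
s2 (pos 2,3,6,7,10,11,14,15,18,19,22,23,26,27,30,31): 1⊕1⊕0⊕1⊕0⊕0⊕0⊕0⊕1⊕0⊕0⊕1⊕0⊕1⊕1⊕1 = 0
s4 (pos 4,5,6,7,12,13,14,15,20,21,22,23,28,29,30,31): 0⊕0⊕0⊕1⊕0⊕1⊕0⊕0⊕1⊕0⊕0⊕1⊕1⊕0⊕1⊕1 = 1
s8 (pos 8,9,10,11,12,13,14,15,24,25,26,27,28,29,30,31): 1⊕1⊕0⊕0⊕0⊕1⊕0⊕0⊕0⊕1⊕0⊕1⊕1⊕0⊕1⊕1 = 0
s16 (pos 16,17,18,19,20,21,22,23,24,25,26,27,28,29,30,31): 0⊕0⊕1⊕0⊕1⊕0⊕0⊕1⊕0⊕1⊕0⊕1⊕1⊕0⊕1⊕1 = 0
Syndrome s16…s1 = 00100 → error at position 4.
Flip position 4: 0110001110001000010100101011011 → 0111001110001000010100101011011
Read data bits from positions 3,5,6,7,9,10,11,12,13,14,15,17,18,19,20,21,22,23,24,25,26,27,28,29,30,31: 10011000100010100101011011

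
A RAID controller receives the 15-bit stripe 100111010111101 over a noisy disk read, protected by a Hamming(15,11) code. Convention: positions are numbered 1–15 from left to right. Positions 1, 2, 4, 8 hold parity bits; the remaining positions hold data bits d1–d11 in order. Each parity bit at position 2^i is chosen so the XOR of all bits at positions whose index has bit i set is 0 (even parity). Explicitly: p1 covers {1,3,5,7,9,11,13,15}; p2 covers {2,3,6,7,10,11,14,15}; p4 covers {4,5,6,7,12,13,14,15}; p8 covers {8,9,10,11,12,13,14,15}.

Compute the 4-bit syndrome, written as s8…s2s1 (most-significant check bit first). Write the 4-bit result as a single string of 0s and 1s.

s1 (pos 1,3,5,7,9,11,13,15): 1⊕0⊕1⊕0⊕0⊕1⊕1⊕1 = 1
s2 (pos 2,3,6,7,10,11,14,15): 0⊕0⊕1⊕0⊕1⊕1⊕0⊕1 = 0
s4 (pos 4,5,6,7,12,13,14,15): 1⊕1⊕1⊕0⊕1⊕1⊕0⊕1 = 0
s8 (pos 8,9,10,11,12,13,14,15): 1⊕0⊕1⊕1⊕1⊕1⊕0⊕1 = 0
Syndrome s8…s1 = 0001 → error at position 1.

0001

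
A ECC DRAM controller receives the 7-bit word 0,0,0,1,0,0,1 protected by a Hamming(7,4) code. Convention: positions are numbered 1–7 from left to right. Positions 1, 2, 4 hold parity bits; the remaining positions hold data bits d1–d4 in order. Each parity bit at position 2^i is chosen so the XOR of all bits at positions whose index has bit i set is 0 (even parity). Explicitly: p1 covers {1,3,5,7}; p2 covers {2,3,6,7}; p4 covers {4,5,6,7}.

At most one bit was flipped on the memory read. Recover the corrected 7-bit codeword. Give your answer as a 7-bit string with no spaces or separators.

s1 (pos 1,3,5,7): 0⊕0⊕0⊕1 = 1
s2 (pos 2,3,6,7): 0⊕0⊕0⊕1 = 1
s4 (pos 4,5,6,7): 1⊕0⊕0⊕1 = 0
Syndrome s4…s1 = 011 → error at position 3.
Flip position 3: 0001001 → 0011001

0011001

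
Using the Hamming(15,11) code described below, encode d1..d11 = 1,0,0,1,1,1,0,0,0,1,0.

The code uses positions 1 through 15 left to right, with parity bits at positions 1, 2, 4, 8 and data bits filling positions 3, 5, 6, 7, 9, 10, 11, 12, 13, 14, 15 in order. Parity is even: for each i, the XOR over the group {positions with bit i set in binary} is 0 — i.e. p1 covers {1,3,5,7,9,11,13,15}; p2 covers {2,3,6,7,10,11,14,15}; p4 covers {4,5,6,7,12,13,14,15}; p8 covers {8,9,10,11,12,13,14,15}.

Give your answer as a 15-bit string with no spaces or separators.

Place data at non-parity positions: p1 p2 1 p4 0 0 1 p8 1 1 0 0 0 1 0
p1 (pos 1,3,5,7,9,11,13,15): XOR of data positions = 1⊕0⊕1⊕1⊕0⊕0⊕0 = 1
p2 (pos 2,3,6,7,10,11,14,15): XOR of data positions = 1⊕0⊕1⊕1⊕0⊕1⊕0 = 0
p4 (pos 4,5,6,7,12,13,14,15): XOR of data positions = 0⊕0⊕1⊕0⊕0⊕1⊕0 = 0
p8 (pos 8,9,10,11,12,13,14,15): XOR of data positions = 1⊕1⊕0⊕0⊕0⊕1⊕0 = 1
Codeword: 101000111100010

101000111100010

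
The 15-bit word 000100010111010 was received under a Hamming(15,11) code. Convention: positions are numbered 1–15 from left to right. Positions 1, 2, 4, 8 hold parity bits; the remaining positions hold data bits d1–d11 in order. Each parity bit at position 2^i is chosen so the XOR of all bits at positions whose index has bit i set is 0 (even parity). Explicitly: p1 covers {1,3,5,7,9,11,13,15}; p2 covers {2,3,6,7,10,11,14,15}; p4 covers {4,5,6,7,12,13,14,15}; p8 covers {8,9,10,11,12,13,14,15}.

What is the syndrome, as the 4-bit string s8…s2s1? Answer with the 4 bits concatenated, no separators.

1111

s1 (pos 1,3,5,7,9,11,13,15): 0⊕0⊕0⊕0⊕0⊕1⊕0⊕0 = 1
s2 (pos 2,3,6,7,10,11,14,15): 0⊕0⊕0⊕0⊕1⊕1⊕1⊕0 = 1
s4 (pos 4,5,6,7,12,13,14,15): 1⊕0⊕0⊕0⊕1⊕0⊕1⊕0 = 1
s8 (pos 8,9,10,11,12,13,14,15): 1⊕0⊕1⊕1⊕1⊕0⊕1⊕0 = 1
Syndrome s8…s1 = 1111 → error at position 15.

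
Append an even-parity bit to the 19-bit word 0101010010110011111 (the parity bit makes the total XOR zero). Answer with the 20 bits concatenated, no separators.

XOR of the 19 data bits: 0⊕1⊕0⊕1⊕0⊕1⊕0⊕0⊕1⊕0⊕1⊕1⊕0⊕0⊕1⊕1⊕1⊕1⊕1 = 1
Parity bit = 1 (so all 20 bits XOR to 0).

01010100101100111111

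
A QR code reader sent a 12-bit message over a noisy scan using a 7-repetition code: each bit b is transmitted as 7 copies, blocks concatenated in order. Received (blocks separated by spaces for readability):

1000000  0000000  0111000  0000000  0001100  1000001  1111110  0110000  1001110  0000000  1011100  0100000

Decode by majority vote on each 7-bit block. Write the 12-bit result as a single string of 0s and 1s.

Block 1 (1000000): 1 one → 0
Block 2 (0000000): 0 ones → 0
Block 3 (0111000): 3 ones → 0
Block 4 (0000000): 0 ones → 0
Block 5 (0001100): 2 ones → 0
Block 6 (1000001): 2 ones → 0
Block 7 (1111110): 6 ones → 1
Block 8 (0110000): 2 ones → 0
Block 9 (1001110): 4 ones → 1
Block 10 (0000000): 0 ones → 0
Block 11 (1011100): 4 ones → 1
Block 12 (0100000): 1 one → 0

000000101010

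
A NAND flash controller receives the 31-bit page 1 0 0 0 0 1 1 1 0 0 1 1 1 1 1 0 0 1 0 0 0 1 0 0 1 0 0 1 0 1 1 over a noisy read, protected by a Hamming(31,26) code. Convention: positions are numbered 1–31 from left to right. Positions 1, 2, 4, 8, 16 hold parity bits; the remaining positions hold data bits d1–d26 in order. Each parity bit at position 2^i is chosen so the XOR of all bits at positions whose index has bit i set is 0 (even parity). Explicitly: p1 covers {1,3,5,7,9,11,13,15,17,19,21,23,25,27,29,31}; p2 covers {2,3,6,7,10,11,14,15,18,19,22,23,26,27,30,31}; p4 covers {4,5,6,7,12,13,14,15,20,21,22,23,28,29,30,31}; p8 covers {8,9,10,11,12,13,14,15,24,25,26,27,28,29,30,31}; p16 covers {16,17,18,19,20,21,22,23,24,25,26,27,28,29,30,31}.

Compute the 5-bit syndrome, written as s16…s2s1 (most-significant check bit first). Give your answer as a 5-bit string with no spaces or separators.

s1 (pos 1,3,5,7,9,11,13,15,17,19,21,23,25,27,29,31): 1⊕0⊕0⊕1⊕0⊕1⊕1⊕1⊕0⊕0⊕0⊕0⊕1⊕0⊕0⊕1 = 1
s2 (pos 2,3,6,7,10,11,14,15,18,19,22,23,26,27,30,31): 0⊕0⊕1⊕1⊕0⊕1⊕1⊕1⊕1⊕0⊕1⊕0⊕0⊕0⊕1⊕1 = 1
s4 (pos 4,5,6,7,12,13,14,15,20,21,22,23,28,29,30,31): 0⊕0⊕1⊕1⊕1⊕1⊕1⊕1⊕0⊕0⊕1⊕0⊕1⊕0⊕1⊕1 = 0
s8 (pos 8,9,10,11,12,13,14,15,24,25,26,27,28,29,30,31): 1⊕0⊕0⊕1⊕1⊕1⊕1⊕1⊕0⊕1⊕0⊕0⊕1⊕0⊕1⊕1 = 0
s16 (pos 16,17,18,19,20,21,22,23,24,25,26,27,28,29,30,31): 0⊕0⊕1⊕0⊕0⊕0⊕1⊕0⊕0⊕1⊕0⊕0⊕1⊕0⊕1⊕1 = 0
Syndrome s16…s1 = 00011 → error at position 3.

00011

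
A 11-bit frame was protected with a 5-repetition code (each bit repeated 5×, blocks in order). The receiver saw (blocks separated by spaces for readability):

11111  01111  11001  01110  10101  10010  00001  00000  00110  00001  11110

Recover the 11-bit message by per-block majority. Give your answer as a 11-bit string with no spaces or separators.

Block 1 (11111): 5 ones → 1
Block 2 (01111): 4 ones → 1
Block 3 (11001): 3 ones → 1
Block 4 (01110): 3 ones → 1
Block 5 (10101): 3 ones → 1
Block 6 (10010): 2 ones → 0
Block 7 (00001): 1 one → 0
Block 8 (00000): 0 ones → 0
Block 9 (00110): 2 ones → 0
Block 10 (00001): 1 one → 0
Block 11 (11110): 4 ones → 1

11111000001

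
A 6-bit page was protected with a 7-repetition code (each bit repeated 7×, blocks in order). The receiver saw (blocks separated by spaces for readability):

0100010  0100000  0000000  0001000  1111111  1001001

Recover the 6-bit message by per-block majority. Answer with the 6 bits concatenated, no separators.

000010

Block 1 (0100010): 2 ones → 0
Block 2 (0100000): 1 one → 0
Block 3 (0000000): 0 ones → 0
Block 4 (0001000): 1 one → 0
Block 5 (1111111): 7 ones → 1
Block 6 (1001001): 3 ones → 0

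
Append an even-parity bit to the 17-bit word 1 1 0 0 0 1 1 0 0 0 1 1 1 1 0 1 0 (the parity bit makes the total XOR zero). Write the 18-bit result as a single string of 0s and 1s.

110001100011110101

XOR of the 17 data bits: 1⊕1⊕0⊕0⊕0⊕1⊕1⊕0⊕0⊕0⊕1⊕1⊕1⊕1⊕0⊕1⊕0 = 1
Parity bit = 1 (so all 18 bits XOR to 0).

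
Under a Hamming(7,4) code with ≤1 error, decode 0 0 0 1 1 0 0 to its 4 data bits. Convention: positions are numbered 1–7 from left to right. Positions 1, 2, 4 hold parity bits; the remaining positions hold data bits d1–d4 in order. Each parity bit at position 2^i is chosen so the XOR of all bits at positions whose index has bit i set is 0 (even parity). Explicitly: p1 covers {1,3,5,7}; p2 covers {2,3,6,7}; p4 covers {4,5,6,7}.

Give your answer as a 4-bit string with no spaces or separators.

0100

s1 (pos 1,3,5,7): 0⊕0⊕1⊕0 = 1
s2 (pos 2,3,6,7): 0⊕0⊕0⊕0 = 0
s4 (pos 4,5,6,7): 1⊕1⊕0⊕0 = 0
Syndrome s4…s1 = 001 → error at position 1.
Flip position 1: 0001100 → 1001100
Read data bits from positions 3,5,6,7: 0100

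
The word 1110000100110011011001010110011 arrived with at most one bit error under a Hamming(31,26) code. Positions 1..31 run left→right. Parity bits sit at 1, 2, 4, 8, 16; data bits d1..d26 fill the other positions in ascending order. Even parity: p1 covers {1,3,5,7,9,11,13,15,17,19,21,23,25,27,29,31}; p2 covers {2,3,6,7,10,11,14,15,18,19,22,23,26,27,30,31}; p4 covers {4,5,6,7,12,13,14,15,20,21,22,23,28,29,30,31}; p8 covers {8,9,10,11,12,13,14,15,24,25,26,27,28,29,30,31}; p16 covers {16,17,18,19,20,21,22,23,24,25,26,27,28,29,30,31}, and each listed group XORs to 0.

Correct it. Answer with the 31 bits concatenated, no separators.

1110000100110011011001010110010

s1 (pos 1,3,5,7,9,11,13,15,17,19,21,23,25,27,29,31): 1⊕1⊕0⊕0⊕0⊕1⊕0⊕1⊕0⊕1⊕0⊕0⊕0⊕1⊕0⊕1 = 1
s2 (pos 2,3,6,7,10,11,14,15,18,19,22,23,26,27,30,31): 1⊕1⊕0⊕0⊕0⊕1⊕0⊕1⊕1⊕1⊕1⊕0⊕1⊕1⊕1⊕1 = 1
s4 (pos 4,5,6,7,12,13,14,15,20,21,22,23,28,29,30,31): 0⊕0⊕0⊕0⊕1⊕0⊕0⊕1⊕0⊕0⊕1⊕0⊕0⊕0⊕1⊕1 = 1
s8 (pos 8,9,10,11,12,13,14,15,24,25,26,27,28,29,30,31): 1⊕0⊕0⊕1⊕1⊕0⊕0⊕1⊕1⊕0⊕1⊕1⊕0⊕0⊕1⊕1 = 1
s16 (pos 16,17,18,19,20,21,22,23,24,25,26,27,28,29,30,31): 1⊕0⊕1⊕1⊕0⊕0⊕1⊕0⊕1⊕0⊕1⊕1⊕0⊕0⊕1⊕1 = 1
Syndrome s16…s1 = 11111 → error at position 31.
Flip position 31: 1110000100110011011001010110011 → 1110000100110011011001010110010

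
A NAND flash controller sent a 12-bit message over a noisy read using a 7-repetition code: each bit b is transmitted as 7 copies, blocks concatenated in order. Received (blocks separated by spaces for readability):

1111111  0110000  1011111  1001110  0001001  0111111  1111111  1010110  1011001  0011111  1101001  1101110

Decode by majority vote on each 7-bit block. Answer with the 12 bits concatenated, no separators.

Block 1 (1111111): 7 ones → 1
Block 2 (0110000): 2 ones → 0
Block 3 (1011111): 6 ones → 1
Block 4 (1001110): 4 ones → 1
Block 5 (0001001): 2 ones → 0
Block 6 (0111111): 6 ones → 1
Block 7 (1111111): 7 ones → 1
Block 8 (1010110): 4 ones → 1
Block 9 (1011001): 4 ones → 1
Block 10 (0011111): 5 ones → 1
Block 11 (1101001): 4 ones → 1
Block 12 (1101110): 5 ones → 1

101101111111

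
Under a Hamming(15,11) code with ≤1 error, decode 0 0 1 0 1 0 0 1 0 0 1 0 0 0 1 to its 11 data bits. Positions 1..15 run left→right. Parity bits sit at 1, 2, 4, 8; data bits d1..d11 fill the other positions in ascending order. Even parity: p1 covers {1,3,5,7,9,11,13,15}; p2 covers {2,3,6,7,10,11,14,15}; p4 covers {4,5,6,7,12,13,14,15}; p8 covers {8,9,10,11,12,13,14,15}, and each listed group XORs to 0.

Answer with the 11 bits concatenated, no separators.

11000110001

s1 (pos 1,3,5,7,9,11,13,15): 0⊕1⊕1⊕0⊕0⊕1⊕0⊕1 = 0
s2 (pos 2,3,6,7,10,11,14,15): 0⊕1⊕0⊕0⊕0⊕1⊕0⊕1 = 1
s4 (pos 4,5,6,7,12,13,14,15): 0⊕1⊕0⊕0⊕0⊕0⊕0⊕1 = 0
s8 (pos 8,9,10,11,12,13,14,15): 1⊕0⊕0⊕1⊕0⊕0⊕0⊕1 = 1
Syndrome s8…s1 = 1010 → error at position 10.
Flip position 10: 001010010010001 → 001010010110001
Read data bits from positions 3,5,6,7,9,10,11,12,13,14,15: 11000110001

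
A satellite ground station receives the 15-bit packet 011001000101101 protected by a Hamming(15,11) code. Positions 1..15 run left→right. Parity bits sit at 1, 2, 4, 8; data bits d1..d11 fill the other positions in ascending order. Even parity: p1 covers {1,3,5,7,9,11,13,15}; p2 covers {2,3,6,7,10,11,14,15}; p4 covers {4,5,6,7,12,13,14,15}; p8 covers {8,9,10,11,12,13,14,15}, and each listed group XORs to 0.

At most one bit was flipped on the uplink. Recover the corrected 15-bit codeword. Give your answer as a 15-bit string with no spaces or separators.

010001000101101

s1 (pos 1,3,5,7,9,11,13,15): 0⊕1⊕0⊕0⊕0⊕0⊕1⊕1 = 1
s2 (pos 2,3,6,7,10,11,14,15): 1⊕1⊕1⊕0⊕1⊕0⊕0⊕1 = 1
s4 (pos 4,5,6,7,12,13,14,15): 0⊕0⊕1⊕0⊕1⊕1⊕0⊕1 = 0
s8 (pos 8,9,10,11,12,13,14,15): 0⊕0⊕1⊕0⊕1⊕1⊕0⊕1 = 0
Syndrome s8…s1 = 0011 → error at position 3.
Flip position 3: 011001000101101 → 010001000101101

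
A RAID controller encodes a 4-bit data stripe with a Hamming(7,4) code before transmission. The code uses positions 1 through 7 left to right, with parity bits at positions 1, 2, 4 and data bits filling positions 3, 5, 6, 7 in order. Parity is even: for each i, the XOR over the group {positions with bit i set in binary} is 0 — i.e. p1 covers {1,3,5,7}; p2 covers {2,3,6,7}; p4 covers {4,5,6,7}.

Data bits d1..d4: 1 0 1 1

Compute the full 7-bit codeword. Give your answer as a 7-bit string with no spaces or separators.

Place data at non-parity positions: p1 p2 1 p4 0 1 1
p1 (pos 1,3,5,7): XOR of data positions = 1⊕0⊕1 = 0
p2 (pos 2,3,6,7): XOR of data positions = 1⊕1⊕1 = 1
p4 (pos 4,5,6,7): XOR of data positions = 0⊕1⊕1 = 0
Codeword: 0110011

0110011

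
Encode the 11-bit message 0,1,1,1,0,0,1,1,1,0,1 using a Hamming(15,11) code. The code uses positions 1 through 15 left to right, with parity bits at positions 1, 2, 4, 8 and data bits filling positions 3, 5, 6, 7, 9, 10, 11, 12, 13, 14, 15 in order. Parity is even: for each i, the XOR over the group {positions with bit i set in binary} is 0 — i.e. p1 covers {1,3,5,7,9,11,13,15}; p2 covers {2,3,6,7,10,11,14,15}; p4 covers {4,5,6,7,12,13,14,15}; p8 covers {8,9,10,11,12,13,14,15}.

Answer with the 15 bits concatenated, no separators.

100011100011101

Place data at non-parity positions: p1 p2 0 p4 1 1 1 p8 0 0 1 1 1 0 1
p1 (pos 1,3,5,7,9,11,13,15): XOR of data positions = 0⊕1⊕1⊕0⊕1⊕1⊕1 = 1
p2 (pos 2,3,6,7,10,11,14,15): XOR of data positions = 0⊕1⊕1⊕0⊕1⊕0⊕1 = 0
p4 (pos 4,5,6,7,12,13,14,15): XOR of data positions = 1⊕1⊕1⊕1⊕1⊕0⊕1 = 0
p8 (pos 8,9,10,11,12,13,14,15): XOR of data positions = 0⊕0⊕1⊕1⊕1⊕0⊕1 = 0
Codeword: 100011100011101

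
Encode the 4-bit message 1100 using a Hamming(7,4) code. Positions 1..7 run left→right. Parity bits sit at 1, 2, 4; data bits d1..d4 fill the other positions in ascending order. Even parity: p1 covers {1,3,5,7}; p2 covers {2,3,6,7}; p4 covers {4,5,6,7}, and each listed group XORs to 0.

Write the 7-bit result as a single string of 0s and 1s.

Place data at non-parity positions: p1 p2 1 p4 1 0 0
p1 (pos 1,3,5,7): XOR of data positions = 1⊕1⊕0 = 0
p2 (pos 2,3,6,7): XOR of data positions = 1⊕0⊕0 = 1
p4 (pos 4,5,6,7): XOR of data positions = 1⊕0⊕0 = 1
Codeword: 0111100

0111100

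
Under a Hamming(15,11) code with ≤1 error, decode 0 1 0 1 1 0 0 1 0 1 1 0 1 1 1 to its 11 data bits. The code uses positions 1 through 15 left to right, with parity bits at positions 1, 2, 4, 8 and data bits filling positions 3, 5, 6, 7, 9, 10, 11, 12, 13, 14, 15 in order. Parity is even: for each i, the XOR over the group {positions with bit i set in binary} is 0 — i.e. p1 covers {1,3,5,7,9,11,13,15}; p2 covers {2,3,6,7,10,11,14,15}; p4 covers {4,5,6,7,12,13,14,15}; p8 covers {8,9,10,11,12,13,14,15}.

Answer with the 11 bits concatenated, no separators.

01100110111

s1 (pos 1,3,5,7,9,11,13,15): 0⊕0⊕1⊕0⊕0⊕1⊕1⊕1 = 0
s2 (pos 2,3,6,7,10,11,14,15): 1⊕0⊕0⊕0⊕1⊕1⊕1⊕1 = 1
s4 (pos 4,5,6,7,12,13,14,15): 1⊕1⊕0⊕0⊕0⊕1⊕1⊕1 = 1
s8 (pos 8,9,10,11,12,13,14,15): 1⊕0⊕1⊕1⊕0⊕1⊕1⊕1 = 0
Syndrome s8…s1 = 0110 → error at position 6.
Flip position 6: 010110010110111 → 010111010110111
Read data bits from positions 3,5,6,7,9,10,11,12,13,14,15: 01100110111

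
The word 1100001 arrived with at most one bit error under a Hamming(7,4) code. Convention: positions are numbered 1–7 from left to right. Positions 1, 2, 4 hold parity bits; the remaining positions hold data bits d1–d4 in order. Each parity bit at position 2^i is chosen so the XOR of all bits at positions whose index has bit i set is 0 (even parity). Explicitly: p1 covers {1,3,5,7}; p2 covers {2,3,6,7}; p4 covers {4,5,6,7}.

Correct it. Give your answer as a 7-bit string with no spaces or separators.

1101001

s1 (pos 1,3,5,7): 1⊕0⊕0⊕1 = 0
s2 (pos 2,3,6,7): 1⊕0⊕0⊕1 = 0
s4 (pos 4,5,6,7): 0⊕0⊕0⊕1 = 1
Syndrome s4…s1 = 100 → error at position 4.
Flip position 4: 1100001 → 1101001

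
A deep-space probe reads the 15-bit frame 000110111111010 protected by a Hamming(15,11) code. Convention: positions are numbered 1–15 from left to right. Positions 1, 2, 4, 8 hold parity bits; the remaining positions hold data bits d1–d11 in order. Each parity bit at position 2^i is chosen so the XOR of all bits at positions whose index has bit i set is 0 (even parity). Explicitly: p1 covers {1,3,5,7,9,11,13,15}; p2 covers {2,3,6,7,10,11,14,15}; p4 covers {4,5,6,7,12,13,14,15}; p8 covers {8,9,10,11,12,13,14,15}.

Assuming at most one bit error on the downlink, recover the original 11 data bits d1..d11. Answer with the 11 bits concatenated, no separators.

s1 (pos 1,3,5,7,9,11,13,15): 0⊕0⊕1⊕1⊕1⊕1⊕0⊕0 = 0
s2 (pos 2,3,6,7,10,11,14,15): 0⊕0⊕0⊕1⊕1⊕1⊕1⊕0 = 0
s4 (pos 4,5,6,7,12,13,14,15): 1⊕1⊕0⊕1⊕1⊕0⊕1⊕0 = 1
s8 (pos 8,9,10,11,12,13,14,15): 1⊕1⊕1⊕1⊕1⊕0⊕1⊕0 = 0
Syndrome s8…s1 = 0100 → error at position 4.
Flip position 4: 000110111111010 → 000010111111010
Read data bits from positions 3,5,6,7,9,10,11,12,13,14,15: 01011111010

01011111010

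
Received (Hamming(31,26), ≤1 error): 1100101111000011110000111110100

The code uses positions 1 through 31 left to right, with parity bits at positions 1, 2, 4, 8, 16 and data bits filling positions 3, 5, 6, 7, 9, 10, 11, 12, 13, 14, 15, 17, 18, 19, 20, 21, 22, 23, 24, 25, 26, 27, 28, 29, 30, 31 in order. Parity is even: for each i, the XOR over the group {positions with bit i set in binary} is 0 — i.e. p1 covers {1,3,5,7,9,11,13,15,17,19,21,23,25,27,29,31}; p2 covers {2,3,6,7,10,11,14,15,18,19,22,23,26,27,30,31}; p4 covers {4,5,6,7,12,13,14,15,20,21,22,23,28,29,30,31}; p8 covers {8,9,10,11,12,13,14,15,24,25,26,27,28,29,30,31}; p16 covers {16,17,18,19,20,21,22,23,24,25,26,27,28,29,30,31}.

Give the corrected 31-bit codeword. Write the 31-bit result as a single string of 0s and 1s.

s1 (pos 1,3,5,7,9,11,13,15,17,19,21,23,25,27,29,31): 1⊕0⊕1⊕1⊕1⊕0⊕0⊕1⊕1⊕0⊕0⊕1⊕1⊕1⊕1⊕0 = 0
s2 (pos 2,3,6,7,10,11,14,15,18,19,22,23,26,27,30,31): 1⊕0⊕0⊕1⊕1⊕0⊕0⊕1⊕1⊕0⊕0⊕1⊕1⊕1⊕0⊕0 = 0
s4 (pos 4,5,6,7,12,13,14,15,20,21,22,23,28,29,30,31): 0⊕1⊕0⊕1⊕0⊕0⊕0⊕1⊕0⊕0⊕0⊕1⊕0⊕1⊕0⊕0 = 1
s8 (pos 8,9,10,11,12,13,14,15,24,25,26,27,28,29,30,31): 1⊕1⊕1⊕0⊕0⊕0⊕0⊕1⊕1⊕1⊕1⊕1⊕0⊕1⊕0⊕0 = 1
s16 (pos 16,17,18,19,20,21,22,23,24,25,26,27,28,29,30,31): 1⊕1⊕1⊕0⊕0⊕0⊕0⊕1⊕1⊕1⊕1⊕1⊕0⊕1⊕0⊕0 = 1
Syndrome s16…s1 = 11100 → error at position 28.
Flip position 28: 1100101111000011110000111110100 → 1100101111000011110000111111100

1100101111000011110000111111100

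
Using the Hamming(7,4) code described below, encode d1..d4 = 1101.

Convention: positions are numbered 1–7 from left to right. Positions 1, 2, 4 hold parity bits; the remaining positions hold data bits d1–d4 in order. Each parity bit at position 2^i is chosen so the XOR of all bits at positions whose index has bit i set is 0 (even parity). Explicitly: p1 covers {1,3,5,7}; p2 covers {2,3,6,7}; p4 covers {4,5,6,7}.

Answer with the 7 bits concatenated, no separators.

1010101

Place data at non-parity positions: p1 p2 1 p4 1 0 1
p1 (pos 1,3,5,7): XOR of data positions = 1⊕1⊕1 = 1
p2 (pos 2,3,6,7): XOR of data positions = 1⊕0⊕1 = 0
p4 (pos 4,5,6,7): XOR of data positions = 1⊕0⊕1 = 0
Codeword: 1010101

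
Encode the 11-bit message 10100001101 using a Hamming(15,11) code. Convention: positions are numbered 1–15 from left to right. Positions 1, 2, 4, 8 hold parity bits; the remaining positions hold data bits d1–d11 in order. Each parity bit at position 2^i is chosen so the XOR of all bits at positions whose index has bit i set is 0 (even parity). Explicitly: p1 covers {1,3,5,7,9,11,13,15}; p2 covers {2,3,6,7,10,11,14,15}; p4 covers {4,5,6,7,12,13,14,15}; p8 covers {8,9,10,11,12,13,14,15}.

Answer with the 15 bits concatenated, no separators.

Place data at non-parity positions: p1 p2 1 p4 0 1 0 p8 0 0 0 1 1 0 1
p1 (pos 1,3,5,7,9,11,13,15): XOR of data positions = 1⊕0⊕0⊕0⊕0⊕1⊕1 = 1
p2 (pos 2,3,6,7,10,11,14,15): XOR of data positions = 1⊕1⊕0⊕0⊕0⊕0⊕1 = 1
p4 (pos 4,5,6,7,12,13,14,15): XOR of data positions = 0⊕1⊕0⊕1⊕1⊕0⊕1 = 0
p8 (pos 8,9,10,11,12,13,14,15): XOR of data positions = 0⊕0⊕0⊕1⊕1⊕0⊕1 = 1
Codeword: 111001010001101

111001010001101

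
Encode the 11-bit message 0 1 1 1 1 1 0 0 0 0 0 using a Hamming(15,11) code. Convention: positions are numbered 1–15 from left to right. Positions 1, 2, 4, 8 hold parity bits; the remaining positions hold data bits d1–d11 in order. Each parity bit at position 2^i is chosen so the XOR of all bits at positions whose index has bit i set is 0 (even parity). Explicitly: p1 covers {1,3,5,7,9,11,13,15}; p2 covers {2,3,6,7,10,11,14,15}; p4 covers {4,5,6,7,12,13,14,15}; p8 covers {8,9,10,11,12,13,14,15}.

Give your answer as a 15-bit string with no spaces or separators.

Place data at non-parity positions: p1 p2 0 p4 1 1 1 p8 1 1 0 0 0 0 0
p1 (pos 1,3,5,7,9,11,13,15): XOR of data positions = 0⊕1⊕1⊕1⊕0⊕0⊕0 = 1
p2 (pos 2,3,6,7,10,11,14,15): XOR of data positions = 0⊕1⊕1⊕1⊕0⊕0⊕0 = 1
p4 (pos 4,5,6,7,12,13,14,15): XOR of data positions = 1⊕1⊕1⊕0⊕0⊕0⊕0 = 1
p8 (pos 8,9,10,11,12,13,14,15): XOR of data positions = 1⊕1⊕0⊕0⊕0⊕0⊕0 = 0
Codeword: 110111101100000

110111101100000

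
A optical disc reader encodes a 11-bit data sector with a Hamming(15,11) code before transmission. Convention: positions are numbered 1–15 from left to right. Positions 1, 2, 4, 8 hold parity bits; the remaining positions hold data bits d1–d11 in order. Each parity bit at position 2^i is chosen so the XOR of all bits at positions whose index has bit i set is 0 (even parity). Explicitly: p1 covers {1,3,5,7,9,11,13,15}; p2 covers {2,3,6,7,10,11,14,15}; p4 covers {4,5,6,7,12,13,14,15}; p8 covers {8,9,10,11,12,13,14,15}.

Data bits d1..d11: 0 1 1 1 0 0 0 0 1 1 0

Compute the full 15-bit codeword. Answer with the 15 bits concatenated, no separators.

110111100000110

Place data at non-parity positions: p1 p2 0 p4 1 1 1 p8 0 0 0 0 1 1 0
p1 (pos 1,3,5,7,9,11,13,15): XOR of data positions = 0⊕1⊕1⊕0⊕0⊕1⊕0 = 1
p2 (pos 2,3,6,7,10,11,14,15): XOR of data positions = 0⊕1⊕1⊕0⊕0⊕1⊕0 = 1
p4 (pos 4,5,6,7,12,13,14,15): XOR of data positions = 1⊕1⊕1⊕0⊕1⊕1⊕0 = 1
p8 (pos 8,9,10,11,12,13,14,15): XOR of data positions = 0⊕0⊕0⊕0⊕1⊕1⊕0 = 0
Codeword: 110111100000110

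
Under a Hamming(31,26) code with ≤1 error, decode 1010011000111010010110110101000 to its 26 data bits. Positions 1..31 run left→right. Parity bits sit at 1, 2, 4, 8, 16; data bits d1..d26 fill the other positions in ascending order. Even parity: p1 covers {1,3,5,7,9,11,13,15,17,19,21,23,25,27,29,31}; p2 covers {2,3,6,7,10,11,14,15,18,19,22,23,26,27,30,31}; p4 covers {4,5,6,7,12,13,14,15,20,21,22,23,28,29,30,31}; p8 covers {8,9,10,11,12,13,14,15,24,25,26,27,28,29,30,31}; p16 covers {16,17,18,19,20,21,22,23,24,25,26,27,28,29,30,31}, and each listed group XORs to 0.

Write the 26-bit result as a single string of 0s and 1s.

s1 (pos 1,3,5,7,9,11,13,15,17,19,21,23,25,27,29,31): 1⊕1⊕0⊕1⊕0⊕1⊕1⊕1⊕0⊕0⊕1⊕1⊕0⊕0⊕0⊕0 = 0
s2 (pos 2,3,6,7,10,11,14,15,18,19,22,23,26,27,30,31): 0⊕1⊕1⊕1⊕0⊕1⊕0⊕1⊕1⊕0⊕0⊕1⊕1⊕0⊕0⊕0 = 0
s4 (pos 4,5,6,7,12,13,14,15,20,21,22,23,28,29,30,31): 0⊕0⊕1⊕1⊕1⊕1⊕0⊕1⊕1⊕1⊕0⊕1⊕1⊕0⊕0⊕0 = 1
s8 (pos 8,9,10,11,12,13,14,15,24,25,26,27,28,29,30,31): 0⊕0⊕0⊕1⊕1⊕1⊕0⊕1⊕1⊕0⊕1⊕0⊕1⊕0⊕0⊕0 = 1
s16 (pos 16,17,18,19,20,21,22,23,24,25,26,27,28,29,30,31): 0⊕0⊕1⊕0⊕1⊕1⊕0⊕1⊕1⊕0⊕1⊕0⊕1⊕0⊕0⊕0 = 1
Syndrome s16…s1 = 11100 → error at position 28.
Flip position 28: 1010011000111010010110110101000 → 1010011000111010010110110100000
Read data bits from positions 3,5,6,7,9,10,11,12,13,14,15,17,18,19,20,21,22,23,24,25,26,27,28,29,30,31: 10110011101010110110100000

10110011101010110110100000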